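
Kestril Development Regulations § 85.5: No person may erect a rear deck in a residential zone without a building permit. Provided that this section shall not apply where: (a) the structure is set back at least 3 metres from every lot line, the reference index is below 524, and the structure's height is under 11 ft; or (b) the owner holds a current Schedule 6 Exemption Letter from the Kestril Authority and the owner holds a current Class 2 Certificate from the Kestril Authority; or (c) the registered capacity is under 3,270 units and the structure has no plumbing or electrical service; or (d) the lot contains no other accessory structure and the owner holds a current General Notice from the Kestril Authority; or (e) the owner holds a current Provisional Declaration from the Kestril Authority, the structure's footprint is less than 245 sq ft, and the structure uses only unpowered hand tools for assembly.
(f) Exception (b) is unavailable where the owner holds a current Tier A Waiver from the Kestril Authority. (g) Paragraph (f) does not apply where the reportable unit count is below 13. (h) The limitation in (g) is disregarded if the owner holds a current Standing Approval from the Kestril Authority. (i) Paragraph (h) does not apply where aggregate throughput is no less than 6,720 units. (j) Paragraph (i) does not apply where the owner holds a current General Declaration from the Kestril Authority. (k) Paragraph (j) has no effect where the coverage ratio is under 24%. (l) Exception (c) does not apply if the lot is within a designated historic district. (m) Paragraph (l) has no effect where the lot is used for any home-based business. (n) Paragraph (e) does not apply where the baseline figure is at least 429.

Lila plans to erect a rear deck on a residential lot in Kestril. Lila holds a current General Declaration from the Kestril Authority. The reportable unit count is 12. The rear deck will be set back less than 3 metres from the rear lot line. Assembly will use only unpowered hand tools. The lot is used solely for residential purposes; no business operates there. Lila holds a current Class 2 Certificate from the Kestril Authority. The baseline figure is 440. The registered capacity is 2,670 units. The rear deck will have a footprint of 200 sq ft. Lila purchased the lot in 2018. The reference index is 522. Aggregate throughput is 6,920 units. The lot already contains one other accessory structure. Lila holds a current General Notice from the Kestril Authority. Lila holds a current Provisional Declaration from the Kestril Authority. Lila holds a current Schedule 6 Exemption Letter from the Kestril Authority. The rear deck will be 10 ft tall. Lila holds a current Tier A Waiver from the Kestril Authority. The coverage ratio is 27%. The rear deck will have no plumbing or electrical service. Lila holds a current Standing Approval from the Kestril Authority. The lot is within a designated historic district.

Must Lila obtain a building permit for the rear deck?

Yes — Lila must obtain a building permit.

Exception (a) requires that the structure is set back at least 3 metres from every lot line; but the rear setback is under 3 m, so (a) is unavailable.
All of (b)'s requirements are met (a current Schedule 6 Exemption Letter is held; a current Class 2 Certificate is held). However, paragraphs (f)–(k) must be considered: (f) operates against (b): a current Tier A Waiver is held. (g) would limit (f) — the reportable unit count is 12, below the 13 limit — but (h) sets (g) aside: (h) operates against (g): a current Standing Approval is held. (i) operates (aggregate throughput is 6,920 units, meeting the 6,720 units threshold), but is displaced by (j): (j) is triggered — a current General Declaration is held. (k), which would lift (j), is inapplicable — the coverage ratio is 27%, not under 24%. Exception (b) does not apply.
Exception (c) is satisfied on its face — the registered capacity is 2,670 units, under the 3,270 units limit; there is no plumbing or electrical service. But: (l) operates against (c): the lot is in a historic district. (m), which would lift (l), is not engaged — the lot is solely residential. So (c) is unavailable.
Exception (d) fails — the lot already has another accessory structure.
Exception (e) is satisfied on its face — a current Provisional Declaration is held; the structure's footprint is 200 sq ft, less than the 245 sq ft limit; assembly uses only hand tools. However, paragraph (n) must be considered: (n) operates against (e): the baseline figure is 440, meeting the 429 threshold. (e) is therefore removed.
No exception is made out. Lila falls within the general rule.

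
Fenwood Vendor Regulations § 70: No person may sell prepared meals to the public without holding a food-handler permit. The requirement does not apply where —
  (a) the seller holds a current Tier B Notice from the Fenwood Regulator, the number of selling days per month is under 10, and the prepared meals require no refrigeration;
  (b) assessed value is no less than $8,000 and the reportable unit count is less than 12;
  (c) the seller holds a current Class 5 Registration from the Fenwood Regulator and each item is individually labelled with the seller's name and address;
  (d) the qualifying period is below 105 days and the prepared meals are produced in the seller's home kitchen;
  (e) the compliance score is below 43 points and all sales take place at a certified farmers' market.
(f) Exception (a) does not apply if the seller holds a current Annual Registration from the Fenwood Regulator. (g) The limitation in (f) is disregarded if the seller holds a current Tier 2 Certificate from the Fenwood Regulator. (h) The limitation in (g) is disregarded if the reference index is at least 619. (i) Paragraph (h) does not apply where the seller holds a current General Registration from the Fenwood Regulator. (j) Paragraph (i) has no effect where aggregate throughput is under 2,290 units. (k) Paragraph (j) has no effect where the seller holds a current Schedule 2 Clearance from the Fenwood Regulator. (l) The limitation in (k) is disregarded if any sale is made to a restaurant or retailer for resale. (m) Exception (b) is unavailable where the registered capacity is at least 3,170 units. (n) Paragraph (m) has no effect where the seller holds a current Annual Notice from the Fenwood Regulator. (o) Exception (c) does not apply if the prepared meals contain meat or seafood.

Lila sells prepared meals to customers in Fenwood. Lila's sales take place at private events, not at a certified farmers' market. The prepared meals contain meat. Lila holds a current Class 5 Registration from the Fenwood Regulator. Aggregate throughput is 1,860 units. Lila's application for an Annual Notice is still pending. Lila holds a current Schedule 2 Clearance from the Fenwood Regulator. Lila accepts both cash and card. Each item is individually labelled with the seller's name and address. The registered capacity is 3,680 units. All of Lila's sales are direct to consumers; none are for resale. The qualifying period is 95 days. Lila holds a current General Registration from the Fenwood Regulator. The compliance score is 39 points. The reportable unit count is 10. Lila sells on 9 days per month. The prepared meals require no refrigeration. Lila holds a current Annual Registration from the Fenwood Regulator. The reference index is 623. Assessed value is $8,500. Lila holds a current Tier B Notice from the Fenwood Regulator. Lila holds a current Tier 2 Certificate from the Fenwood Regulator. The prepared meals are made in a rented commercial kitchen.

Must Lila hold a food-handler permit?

Exception (a) is satisfied on its face — a current Tier B Notice is held; the number of selling days per month is 9, under the 10 limit; the prepared meals are shelf-stable. As to paragraphs (f)–(l): (f) would limit (a) — a current Annual Registration is held — but (g) sets (f) aside: (g) operates against (f): a current Tier 2 Certificate is held. (h) is triggered (the reference index is 623, meeting the 619 threshold), but is set aside by (i): (i) operates against (h): a current General Registration is held. (j) operates (aggregate throughput is 1,860 units, under the 2,290 units limit), but is set aside by (k): (k) is triggered — a current Schedule 2 Clearance is held. (l) is inapplicable (no sales are for resale), so (k) stands. So (a) applies.
All of (b)'s requirements are met (assessed value is $8,500, meeting the $8,000 threshold; the reportable unit count is 10, less than the 12 limit). However, paragraphs (m)–(n) must be considered: (m) operates — the registered capacity is 3,680 units, meeting the 3,170 units threshold. (n), which would lift (m), is not engaged — the Annual Notice is not current. Exception (b) does not apply.
Exception (c)'s conditions are all satisfied: a current Class 5 Registration is held; items are individually labelled. But: (o) operates against (c): the prepared meals contain meat. Exception (c) does not apply.
Exception (d) does not apply: the prepared meals are made in a commercial kitchen, not a home kitchen.
Exception (e) does not apply: sales are at private events, not a certified farmers' market.

No — exception (a) applies; Lila is not required to hold a food-handler permit.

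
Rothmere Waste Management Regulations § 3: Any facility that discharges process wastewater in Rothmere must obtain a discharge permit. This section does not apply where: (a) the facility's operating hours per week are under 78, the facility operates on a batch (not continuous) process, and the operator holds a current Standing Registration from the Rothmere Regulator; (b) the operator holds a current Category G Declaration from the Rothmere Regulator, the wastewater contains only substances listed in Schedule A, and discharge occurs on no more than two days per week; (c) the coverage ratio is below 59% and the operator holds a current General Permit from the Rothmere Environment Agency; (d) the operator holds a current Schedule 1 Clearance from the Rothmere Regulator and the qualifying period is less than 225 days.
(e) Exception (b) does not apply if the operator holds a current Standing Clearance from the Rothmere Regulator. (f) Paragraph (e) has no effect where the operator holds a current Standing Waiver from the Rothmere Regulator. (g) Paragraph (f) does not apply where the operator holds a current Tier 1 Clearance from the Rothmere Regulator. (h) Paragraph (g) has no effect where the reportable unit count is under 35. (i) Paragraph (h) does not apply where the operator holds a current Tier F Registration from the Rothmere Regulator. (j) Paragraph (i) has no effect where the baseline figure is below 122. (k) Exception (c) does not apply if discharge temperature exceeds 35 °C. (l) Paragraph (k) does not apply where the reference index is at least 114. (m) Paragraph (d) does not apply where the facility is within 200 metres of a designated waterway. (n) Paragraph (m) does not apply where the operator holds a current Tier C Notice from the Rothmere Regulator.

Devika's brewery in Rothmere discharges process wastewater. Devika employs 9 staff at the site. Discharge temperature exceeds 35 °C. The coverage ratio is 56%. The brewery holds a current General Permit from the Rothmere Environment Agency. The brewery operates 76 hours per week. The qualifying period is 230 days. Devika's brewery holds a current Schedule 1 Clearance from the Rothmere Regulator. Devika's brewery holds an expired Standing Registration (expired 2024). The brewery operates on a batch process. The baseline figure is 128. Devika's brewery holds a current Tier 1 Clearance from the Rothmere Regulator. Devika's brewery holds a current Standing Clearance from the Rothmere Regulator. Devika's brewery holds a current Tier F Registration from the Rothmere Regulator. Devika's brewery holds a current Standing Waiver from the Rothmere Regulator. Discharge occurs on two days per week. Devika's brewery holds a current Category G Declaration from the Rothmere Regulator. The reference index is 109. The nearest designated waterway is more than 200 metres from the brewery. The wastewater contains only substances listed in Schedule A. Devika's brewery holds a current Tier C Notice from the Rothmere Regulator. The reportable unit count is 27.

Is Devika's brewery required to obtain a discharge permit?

Exception (a) does not apply: there is no Standing Registration in force.
Exception (b): a current Category G Declaration is held; the wastewater is Schedule-A-only; discharge occurs on no more than two days per week — every condition holds. But applying paragraphs (e)–(j): (e) operates against (b): a current Standing Clearance is held. (f) would limit (e) — a current Standing Waiver is held — but (g) sets (f) aside: (g) applies — a current Tier 1 Clearance is held. (h) would limit (g) — the reportable unit count is 27, under the 35 limit — but (i) sets (h) aside: (i) operates — a current Tier F Registration is held. (j), which would lift (i), is not engaged — the baseline figure is 128, not below 122. Exception (b) does not apply.
Exception (c): the coverage ratio is 56%, below the 59% limit; a current General Permit is held — every condition holds. Turning to paragraphs (k)–(l): (k) operates against (c): discharge temperature exceeds 35 °C. (l), which would lift (k), is inapplicable — the reference index is 109, short of 114. (c) is therefore removed.
Exception (d) fails — the qualifying period is 230 days, not less than 225 days.
No exception displaces § 3.

Yes — Devika's brewery must obtain a discharge permit.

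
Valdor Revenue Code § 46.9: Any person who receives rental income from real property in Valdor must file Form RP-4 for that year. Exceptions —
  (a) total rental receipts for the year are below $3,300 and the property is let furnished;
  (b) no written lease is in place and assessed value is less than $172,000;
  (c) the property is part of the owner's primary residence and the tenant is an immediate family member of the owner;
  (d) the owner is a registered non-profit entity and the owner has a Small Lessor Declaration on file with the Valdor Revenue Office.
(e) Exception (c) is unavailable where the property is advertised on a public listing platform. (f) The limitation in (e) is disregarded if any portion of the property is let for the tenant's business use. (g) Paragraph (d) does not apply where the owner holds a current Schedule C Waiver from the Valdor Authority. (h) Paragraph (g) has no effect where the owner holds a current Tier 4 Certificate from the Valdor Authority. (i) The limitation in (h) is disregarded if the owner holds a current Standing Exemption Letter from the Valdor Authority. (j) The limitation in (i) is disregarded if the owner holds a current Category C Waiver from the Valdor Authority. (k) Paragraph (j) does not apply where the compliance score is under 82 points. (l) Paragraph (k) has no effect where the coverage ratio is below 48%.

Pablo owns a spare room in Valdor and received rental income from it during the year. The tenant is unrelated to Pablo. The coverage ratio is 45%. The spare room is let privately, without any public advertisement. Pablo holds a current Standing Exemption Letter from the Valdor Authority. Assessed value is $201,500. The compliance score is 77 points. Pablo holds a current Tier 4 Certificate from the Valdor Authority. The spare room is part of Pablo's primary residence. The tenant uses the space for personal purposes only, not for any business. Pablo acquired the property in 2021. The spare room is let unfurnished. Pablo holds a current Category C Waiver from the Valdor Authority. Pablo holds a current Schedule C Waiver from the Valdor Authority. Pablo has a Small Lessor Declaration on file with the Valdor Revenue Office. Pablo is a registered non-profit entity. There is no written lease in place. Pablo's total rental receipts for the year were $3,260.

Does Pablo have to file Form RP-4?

Exception (a) requires that the property is let furnished; but the property is let unfurnished, so (a) is unavailable.
Exception (b) requires that assessed value is less than $172,000; but assessed value is $201,500, not less than $172,000, so (b) is unavailable.
Exception (c) does not apply: the tenant is unrelated to the owner.
Exception (d)'s conditions are all satisfied: Pablo is a registered non-profit; a Small Lessor Declaration is on file. Considering the limiting provisions: (g) would limit (d) — a current Schedule C Waiver is held — but (h) sets (g) aside: (h) operates against (g): a current Tier 4 Certificate is held. (i) applies (a current Standing Exemption Letter is held), but is itself disapplied by (j): (j) operates — a current Category C Waiver is held. (k) would limit (j) — the compliance score is 77 points, under the 82 points limit — but (l) sets (k) aside: (l) operates — the coverage ratio is 45%, below the 48% limit. Exception (d) stands.

No — exception (d) applies; Pablo is not required to file Form RP-4.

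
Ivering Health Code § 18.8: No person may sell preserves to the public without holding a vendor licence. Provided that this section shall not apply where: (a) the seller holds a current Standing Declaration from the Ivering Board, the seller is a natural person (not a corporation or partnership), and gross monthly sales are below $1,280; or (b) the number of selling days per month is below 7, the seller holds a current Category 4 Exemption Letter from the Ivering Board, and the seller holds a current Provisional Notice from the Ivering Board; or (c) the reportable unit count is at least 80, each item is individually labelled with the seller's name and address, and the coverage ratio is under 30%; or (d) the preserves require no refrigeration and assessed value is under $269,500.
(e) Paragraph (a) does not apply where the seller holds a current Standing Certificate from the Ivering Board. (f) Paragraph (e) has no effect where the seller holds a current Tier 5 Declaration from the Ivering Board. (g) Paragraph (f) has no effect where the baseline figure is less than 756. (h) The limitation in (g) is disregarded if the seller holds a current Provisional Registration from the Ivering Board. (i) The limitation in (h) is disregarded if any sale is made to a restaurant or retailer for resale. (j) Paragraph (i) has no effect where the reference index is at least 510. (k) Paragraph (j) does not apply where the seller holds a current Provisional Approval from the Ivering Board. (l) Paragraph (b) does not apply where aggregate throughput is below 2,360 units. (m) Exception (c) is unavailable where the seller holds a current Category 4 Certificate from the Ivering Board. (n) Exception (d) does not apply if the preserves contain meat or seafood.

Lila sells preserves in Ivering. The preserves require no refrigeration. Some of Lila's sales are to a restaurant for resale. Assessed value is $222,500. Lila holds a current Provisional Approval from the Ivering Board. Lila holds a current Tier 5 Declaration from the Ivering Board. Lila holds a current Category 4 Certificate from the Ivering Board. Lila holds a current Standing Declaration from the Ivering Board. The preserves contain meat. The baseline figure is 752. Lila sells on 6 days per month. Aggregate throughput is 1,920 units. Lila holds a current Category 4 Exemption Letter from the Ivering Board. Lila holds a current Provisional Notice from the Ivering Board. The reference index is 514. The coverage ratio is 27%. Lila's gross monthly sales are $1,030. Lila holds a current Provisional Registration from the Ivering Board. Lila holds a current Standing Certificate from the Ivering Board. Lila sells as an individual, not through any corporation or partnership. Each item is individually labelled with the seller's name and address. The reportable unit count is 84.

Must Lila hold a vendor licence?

Exception (a): a current Standing Declaration is held; the seller is a natural person; gross monthly sales are $1,030, below the $1,280 limit — every condition holds. But applying paragraphs (e)–(k): (e) operates against (a): a current Standing Certificate is held. (f) would limit (e) — a current Tier 5 Declaration is held — but (g) sets (f) aside: (g) is triggered — the baseline figure is 752, less than the 756 limit. (h) is triggered (a current Provisional Registration is held), but is itself disapplied by (i): (i) operates against (h): some sales are to a restaurant for resale. (j) applies (the reference index is 514, meeting the 510 threshold), but yields to (k): (k) operates against (j): a current Provisional Approval is held. (a) is therefore removed.
Exception (b)'s conditions are all satisfied: the number of selling days per month is 6, below the 7 limit; a current Category 4 Exemption Letter is held; a current Provisional Notice is held. Turning to paragraph (l): (l) operates against (b): aggregate throughput is 1,920 units, below the 2,360 units limit. So (b) is unavailable.
Exception (c)'s conditions are all satisfied: the reportable unit count is 84, meeting the 80 threshold; items are individually labelled; the coverage ratio is 27%, under the 30% limit. But: (m) operates against (c): a current Category 4 Certificate is held. Exception (c) does not apply.
All of (d)'s requirements are met (the preserves are shelf-stable; assessed value is $222,500, under the $269,500 limit). Turning to paragraph (n): (n) operates against (d): the preserves contain meat. Exception (d) does not apply.
No exception is made out. Lila falls within the general rule.

Yes — Lila must hold a vendor licence.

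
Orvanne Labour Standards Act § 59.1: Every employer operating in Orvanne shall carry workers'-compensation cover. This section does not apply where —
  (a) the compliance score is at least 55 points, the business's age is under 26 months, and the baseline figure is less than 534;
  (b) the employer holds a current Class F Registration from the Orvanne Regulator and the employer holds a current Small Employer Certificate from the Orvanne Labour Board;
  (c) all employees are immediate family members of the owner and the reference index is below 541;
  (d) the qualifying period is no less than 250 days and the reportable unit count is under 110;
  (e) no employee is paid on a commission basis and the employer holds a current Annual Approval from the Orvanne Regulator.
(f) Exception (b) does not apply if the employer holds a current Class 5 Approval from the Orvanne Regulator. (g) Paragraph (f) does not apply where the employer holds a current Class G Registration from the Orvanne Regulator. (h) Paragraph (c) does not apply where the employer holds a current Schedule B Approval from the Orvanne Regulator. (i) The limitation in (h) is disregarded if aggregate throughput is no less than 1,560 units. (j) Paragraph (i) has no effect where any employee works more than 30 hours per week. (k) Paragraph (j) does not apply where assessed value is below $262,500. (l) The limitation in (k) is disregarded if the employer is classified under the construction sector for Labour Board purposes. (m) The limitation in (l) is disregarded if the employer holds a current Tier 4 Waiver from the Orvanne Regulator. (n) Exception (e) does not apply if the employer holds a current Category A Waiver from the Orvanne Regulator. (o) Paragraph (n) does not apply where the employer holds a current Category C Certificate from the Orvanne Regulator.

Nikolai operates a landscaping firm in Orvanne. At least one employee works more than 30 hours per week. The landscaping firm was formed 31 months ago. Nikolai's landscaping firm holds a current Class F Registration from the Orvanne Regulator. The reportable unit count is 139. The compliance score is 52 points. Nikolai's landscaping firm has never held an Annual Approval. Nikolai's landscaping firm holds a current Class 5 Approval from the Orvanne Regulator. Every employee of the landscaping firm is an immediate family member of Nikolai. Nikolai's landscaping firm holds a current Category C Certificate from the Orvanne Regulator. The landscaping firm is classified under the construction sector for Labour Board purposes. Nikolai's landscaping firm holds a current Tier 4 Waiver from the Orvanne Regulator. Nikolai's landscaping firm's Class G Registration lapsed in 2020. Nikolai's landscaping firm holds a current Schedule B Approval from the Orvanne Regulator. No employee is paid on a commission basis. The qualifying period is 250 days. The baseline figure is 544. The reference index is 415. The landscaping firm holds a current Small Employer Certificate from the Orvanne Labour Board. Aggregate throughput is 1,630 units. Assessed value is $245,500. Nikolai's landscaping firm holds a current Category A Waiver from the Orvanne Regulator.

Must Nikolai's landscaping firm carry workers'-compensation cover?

Exception (a) does not apply: the compliance score is 52 points, short of 55 points.
Exception (b) is satisfied on its face — a current Class F Registration is held; a current Small Employer Certificate is held. However, paragraphs (f)–(g) must be considered: (f) is triggered — a current Class 5 Approval is held. (g), which would lift (f), is not engaged — there is no Class G Registration in force. (b) is therefore removed.
Exception (c) is satisfied on its face — every employee is an immediate family member; the reference index is 415, below the 541 limit. Under paragraphs (h)–(m): (h) operates (a current Schedule B Approval is held), but is overridden by (i): (i) applies — aggregate throughput is 1,630 units, meeting the 1,560 units threshold. (j) is triggered (at least one employee exceeds 30 hours/week), but is overridden by (k): (k) operates — assessed value is $245,500, below the $262,500 limit. (l) would limit (k) — the landscaping firm is classified under the construction sector — but (m) sets (l) aside: (m) is engaged — a current Tier 4 Waiver is held. (c) remains available.
Exception (d) does not apply: the reportable unit count is 139, not under 110.
Exception (e) requires that the employer holds a current Annual Approval from the Orvanne Regulator; but no current Annual Approval is held, so (e) is unavailable.

No — exception (c) applies; Nikolai's landscaping firm is not required to carry workers'-compensation cover.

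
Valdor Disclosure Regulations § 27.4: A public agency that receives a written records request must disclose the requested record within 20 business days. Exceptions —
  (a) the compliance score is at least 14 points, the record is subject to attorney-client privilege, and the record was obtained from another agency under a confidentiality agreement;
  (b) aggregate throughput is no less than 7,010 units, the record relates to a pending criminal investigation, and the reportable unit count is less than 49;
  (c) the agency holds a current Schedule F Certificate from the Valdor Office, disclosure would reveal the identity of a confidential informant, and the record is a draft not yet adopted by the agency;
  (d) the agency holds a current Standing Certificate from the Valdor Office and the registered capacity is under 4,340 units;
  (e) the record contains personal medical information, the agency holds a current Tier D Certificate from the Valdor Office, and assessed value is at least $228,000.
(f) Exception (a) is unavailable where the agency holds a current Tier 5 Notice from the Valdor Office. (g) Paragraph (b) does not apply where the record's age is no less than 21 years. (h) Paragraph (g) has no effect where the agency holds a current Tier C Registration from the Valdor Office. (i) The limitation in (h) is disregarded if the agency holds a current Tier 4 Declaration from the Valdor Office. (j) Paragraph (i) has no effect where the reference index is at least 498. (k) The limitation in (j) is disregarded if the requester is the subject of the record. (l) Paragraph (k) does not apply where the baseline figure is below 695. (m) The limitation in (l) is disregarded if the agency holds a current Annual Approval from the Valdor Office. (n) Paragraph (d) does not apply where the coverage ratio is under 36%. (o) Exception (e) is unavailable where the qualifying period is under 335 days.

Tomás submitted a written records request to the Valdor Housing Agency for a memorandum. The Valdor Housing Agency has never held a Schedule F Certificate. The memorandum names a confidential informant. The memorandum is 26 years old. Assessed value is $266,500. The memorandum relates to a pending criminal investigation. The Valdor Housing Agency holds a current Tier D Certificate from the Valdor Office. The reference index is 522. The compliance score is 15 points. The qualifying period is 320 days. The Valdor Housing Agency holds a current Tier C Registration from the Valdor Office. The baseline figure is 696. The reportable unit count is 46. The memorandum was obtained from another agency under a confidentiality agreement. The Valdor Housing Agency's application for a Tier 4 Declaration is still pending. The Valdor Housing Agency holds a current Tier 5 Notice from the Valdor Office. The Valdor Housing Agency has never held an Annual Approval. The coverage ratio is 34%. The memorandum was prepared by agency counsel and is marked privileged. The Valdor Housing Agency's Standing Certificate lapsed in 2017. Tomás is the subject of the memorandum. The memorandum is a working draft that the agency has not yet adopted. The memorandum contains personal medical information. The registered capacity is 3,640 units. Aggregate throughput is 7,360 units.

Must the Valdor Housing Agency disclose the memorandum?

Exception (a)'s conditions are all satisfied: the compliance score is 15 points, meeting the 14 points threshold; the memorandum is privileged; the memorandum was obtained under a confidentiality agreement. Turning to paragraph (f): (f) applies — a current Tier 5 Notice is held. So (a) is unavailable.
Exception (b)'s conditions are all satisfied: aggregate throughput is 7,360 units, meeting the 7,010 units threshold; the memorandum relates to a pending investigation; the reportable unit count is 46, less than the 49 limit. Considering the limiting provisions: (g) would limit (b) — the record's age is 26 years, meeting the 21 years threshold — but (h) sets (g) aside: (h) operates — a current Tier C Registration is held. (i), which would lift (h), is not engaged — the Tier 4 Declaration is not current. So (b) applies.
Exception (c) does not apply: no current Schedule F Certificate is held.
Exception (d) requires that the agency holds a current Standing Certificate from the Valdor Office; but no current Standing Certificate is held, so (d) is unavailable.
Exception (e)'s conditions are all satisfied: the memorandum contains personal medical information; a current Tier D Certificate is held; assessed value is $266,500, meeting the $228,000 threshold. But: (o) operates against (e): the qualifying period is 320 days, under the 335 days limit. (e) is therefore removed.

No — exception (b) applies; the Valdor Housing Agency is not required to disclose the memorandum.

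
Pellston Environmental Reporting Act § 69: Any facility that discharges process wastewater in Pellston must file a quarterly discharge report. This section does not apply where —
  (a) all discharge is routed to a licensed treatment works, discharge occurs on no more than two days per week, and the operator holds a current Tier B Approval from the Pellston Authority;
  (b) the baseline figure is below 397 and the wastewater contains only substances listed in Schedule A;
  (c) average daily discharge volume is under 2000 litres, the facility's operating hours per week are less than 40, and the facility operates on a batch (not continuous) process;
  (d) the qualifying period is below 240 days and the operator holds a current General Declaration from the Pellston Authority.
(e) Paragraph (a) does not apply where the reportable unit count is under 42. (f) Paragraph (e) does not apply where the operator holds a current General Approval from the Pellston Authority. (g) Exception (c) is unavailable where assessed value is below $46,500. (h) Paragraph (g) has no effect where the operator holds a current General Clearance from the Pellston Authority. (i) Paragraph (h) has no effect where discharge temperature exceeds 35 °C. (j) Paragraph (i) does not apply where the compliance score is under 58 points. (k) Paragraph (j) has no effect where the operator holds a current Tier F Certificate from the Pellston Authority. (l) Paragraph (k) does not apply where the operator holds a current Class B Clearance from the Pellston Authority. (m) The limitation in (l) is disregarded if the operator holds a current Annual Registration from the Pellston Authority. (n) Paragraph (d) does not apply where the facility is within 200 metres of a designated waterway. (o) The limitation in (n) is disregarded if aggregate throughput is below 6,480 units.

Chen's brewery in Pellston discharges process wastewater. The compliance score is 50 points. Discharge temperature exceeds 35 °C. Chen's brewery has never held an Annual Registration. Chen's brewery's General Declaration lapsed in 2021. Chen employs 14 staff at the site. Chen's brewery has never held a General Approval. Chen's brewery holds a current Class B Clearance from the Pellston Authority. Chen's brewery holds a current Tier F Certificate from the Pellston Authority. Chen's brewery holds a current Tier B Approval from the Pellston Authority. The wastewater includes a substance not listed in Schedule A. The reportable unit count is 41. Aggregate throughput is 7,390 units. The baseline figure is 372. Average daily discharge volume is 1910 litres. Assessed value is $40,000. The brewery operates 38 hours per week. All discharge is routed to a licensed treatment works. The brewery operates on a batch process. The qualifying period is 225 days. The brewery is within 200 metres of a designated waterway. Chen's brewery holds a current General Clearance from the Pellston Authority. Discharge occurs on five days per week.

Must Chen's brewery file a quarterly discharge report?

No — exception (c) applies; Chen's brewery is not required to file a quarterly discharge report.

Exception (a) fails — discharge occurs on five days per week.
Exception (b) fails — the wastewater includes a non-Schedule-A substance.
Exception (c): average daily discharge volume is 1910 litres, under the 2000 litres limit; the facility's operating hours per week are 38, less than the 40 limit; the facility operates on a batch process — every condition holds. As to paragraphs (g)–(m): (g) applies (assessed value is $40,000, below the $46,500 limit), but is set aside by (h): (h) is triggered — a current General Clearance is held. (i) applies (discharge temperature exceeds 35 °C), but is itself disapplied by (j): (j) operates against (i): the compliance score is 50 points, under the 58 points limit. (k) is triggered (a current Tier F Certificate is held), but yields to (l): (l) operates against (k): a current Class B Clearance is held. (m) is not engaged (no current Annual Registration is held), so (l) stands. (c) remains available.
Exception (d) requires that the operator holds a current General Declaration from the Pellston Authority; but no current General Declaration is held, so (d) is unavailable.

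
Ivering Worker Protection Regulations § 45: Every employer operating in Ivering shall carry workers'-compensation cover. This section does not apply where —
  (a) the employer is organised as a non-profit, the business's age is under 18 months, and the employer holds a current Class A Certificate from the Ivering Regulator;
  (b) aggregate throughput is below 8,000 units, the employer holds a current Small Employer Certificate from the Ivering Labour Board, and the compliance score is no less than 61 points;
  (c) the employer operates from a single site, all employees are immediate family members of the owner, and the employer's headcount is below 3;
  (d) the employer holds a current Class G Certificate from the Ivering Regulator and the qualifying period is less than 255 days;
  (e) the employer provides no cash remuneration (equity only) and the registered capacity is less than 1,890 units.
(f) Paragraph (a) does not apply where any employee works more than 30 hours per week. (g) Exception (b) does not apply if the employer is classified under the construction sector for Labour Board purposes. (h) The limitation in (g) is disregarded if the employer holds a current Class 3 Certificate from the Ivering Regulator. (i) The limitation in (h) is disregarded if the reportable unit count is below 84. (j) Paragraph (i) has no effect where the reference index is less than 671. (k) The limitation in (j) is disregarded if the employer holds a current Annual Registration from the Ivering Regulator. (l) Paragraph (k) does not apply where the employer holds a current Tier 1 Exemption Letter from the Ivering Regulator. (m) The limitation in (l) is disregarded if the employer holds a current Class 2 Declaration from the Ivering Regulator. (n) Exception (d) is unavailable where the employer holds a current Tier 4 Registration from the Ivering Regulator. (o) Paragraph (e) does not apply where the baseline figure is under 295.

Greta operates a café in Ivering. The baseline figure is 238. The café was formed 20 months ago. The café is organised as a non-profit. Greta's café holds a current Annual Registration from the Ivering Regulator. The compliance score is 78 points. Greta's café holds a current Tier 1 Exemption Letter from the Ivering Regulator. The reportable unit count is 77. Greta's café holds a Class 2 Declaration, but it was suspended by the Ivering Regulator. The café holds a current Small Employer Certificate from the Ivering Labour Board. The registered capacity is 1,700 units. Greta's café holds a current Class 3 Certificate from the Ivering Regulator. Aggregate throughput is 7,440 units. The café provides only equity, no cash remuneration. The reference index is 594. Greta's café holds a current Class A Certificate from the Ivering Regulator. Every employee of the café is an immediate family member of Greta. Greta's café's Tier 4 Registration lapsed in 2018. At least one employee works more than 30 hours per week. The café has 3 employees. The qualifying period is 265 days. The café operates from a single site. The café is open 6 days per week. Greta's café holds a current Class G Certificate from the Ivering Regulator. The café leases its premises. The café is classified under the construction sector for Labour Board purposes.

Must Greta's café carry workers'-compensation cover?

No — exception (b) applies; Greta's café is not required to carry workers'-compensation cover.

Exception (a) requires that the business's age is under 18 months; but the business's age is 20 months, not under 18 months, so (a) is unavailable.
All of (b)'s requirements are met (aggregate throughput is 7,440 units, below the 8,000 units limit; a current Small Employer Certificate is held; the compliance score is 78 points, meeting the 61 points threshold). As to paragraphs (g)–(m): (g) is triggered (the café is classified under the construction sector), but is set aside by (h): (h) operates against (g): a current Class 3 Certificate is held. (i) would limit (h) — the reportable unit count is 77, below the 84 limit — but (j) sets (i) aside: (j) operates against (i): the reference index is 594, less than the 671 limit. (k) operates (a current Annual Registration is held), but is overridden by (l): (l) is triggered — a current Tier 1 Exemption Letter is held. (m) does not operate here (no current Class 2 Declaration is held), so (l) stands. So (b) applies.
Exception (c) does not apply: the employer's headcount is 3, not below 3.
Exception (d) fails — the qualifying period is 265 days, not less than 255 days.
Exception (e)'s conditions are all satisfied: remuneration is equity-only; the registered capacity is 1,700 units, less than the 1,890 units limit. But: (o) applies — the baseline figure is 238, under the 295 limit. (e) is therefore removed.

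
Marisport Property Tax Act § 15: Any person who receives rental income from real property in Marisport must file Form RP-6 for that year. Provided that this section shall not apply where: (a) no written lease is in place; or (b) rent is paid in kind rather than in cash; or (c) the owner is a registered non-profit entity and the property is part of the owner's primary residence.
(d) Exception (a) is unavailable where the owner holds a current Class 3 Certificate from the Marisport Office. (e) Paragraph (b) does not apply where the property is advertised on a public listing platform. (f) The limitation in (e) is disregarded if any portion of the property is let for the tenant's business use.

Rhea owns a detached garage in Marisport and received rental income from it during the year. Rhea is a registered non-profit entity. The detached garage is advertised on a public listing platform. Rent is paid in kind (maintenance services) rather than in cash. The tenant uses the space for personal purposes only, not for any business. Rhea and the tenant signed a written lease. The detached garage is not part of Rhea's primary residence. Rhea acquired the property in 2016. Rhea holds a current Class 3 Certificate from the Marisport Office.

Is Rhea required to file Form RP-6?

Yes — Rhea must file Form RP-6.

Exception (a) fails — a written lease is in place.
Exception (b) is satisfied on its face — rent is paid in kind. But applying paragraphs (e)–(f): (e) operates — the property is publicly advertised. (f), which would lift (e), is not engaged — the space is used for personal purposes only. So (b) is unavailable.
Exception (c) fails — the detached garage is not part of the primary residence.
None of the exceptions is available; § 15 applies in full.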